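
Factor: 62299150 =2^1*5^2 *31^1*40193^1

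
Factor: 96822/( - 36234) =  - 61^ (- 1)*163^1 = - 163/61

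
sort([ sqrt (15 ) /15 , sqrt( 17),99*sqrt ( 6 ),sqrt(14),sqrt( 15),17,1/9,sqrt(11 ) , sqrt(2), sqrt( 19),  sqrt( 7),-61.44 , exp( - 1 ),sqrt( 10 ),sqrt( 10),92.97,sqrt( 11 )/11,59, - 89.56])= [  -  89.56 , - 61.44,1/9, sqrt (15)/15,sqrt(11)/11,exp( - 1),  sqrt( 2 ),sqrt(7),sqrt (10),sqrt(10 ),sqrt(11 ),sqrt(14),sqrt(15),sqrt ( 17),sqrt( 19 ),17,  59,92.97,99 * sqrt( 6) ]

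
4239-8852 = -4613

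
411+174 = 585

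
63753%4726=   2315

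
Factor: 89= 89^1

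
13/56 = 13/56 = 0.23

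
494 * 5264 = 2600416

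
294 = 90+204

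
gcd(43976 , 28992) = 8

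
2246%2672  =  2246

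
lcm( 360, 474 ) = 28440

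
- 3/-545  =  3/545 = 0.01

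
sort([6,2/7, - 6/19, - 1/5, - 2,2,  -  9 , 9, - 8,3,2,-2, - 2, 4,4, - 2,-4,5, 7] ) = [  -  9, - 8, - 4, - 2 , - 2, - 2, - 2, - 6/19, - 1/5, 2/7,2,2,3,4,4 , 5,6, 7 , 9]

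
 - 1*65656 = - 65656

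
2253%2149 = 104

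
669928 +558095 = 1228023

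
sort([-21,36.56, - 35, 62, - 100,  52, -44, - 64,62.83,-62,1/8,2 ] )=[ - 100, - 64, - 62 , - 44, - 35,-21,1/8,2, 36.56,52,62,62.83]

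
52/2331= 52/2331 = 0.02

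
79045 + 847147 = 926192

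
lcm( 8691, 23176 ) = 69528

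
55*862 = 47410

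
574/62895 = 82/8985 =0.01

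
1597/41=38+39/41 =38.95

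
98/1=98 = 98.00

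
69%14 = 13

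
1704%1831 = 1704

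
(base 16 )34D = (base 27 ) 148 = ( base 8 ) 1515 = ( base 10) 845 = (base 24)1b5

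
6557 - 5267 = 1290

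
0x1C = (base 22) 16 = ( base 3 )1001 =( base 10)28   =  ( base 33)S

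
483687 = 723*669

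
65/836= 65/836 =0.08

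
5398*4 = 21592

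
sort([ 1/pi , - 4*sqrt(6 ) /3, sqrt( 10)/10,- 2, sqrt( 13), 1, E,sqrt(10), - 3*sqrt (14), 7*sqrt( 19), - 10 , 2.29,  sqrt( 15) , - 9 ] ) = [ -3*sqrt( 14 ), - 10, - 9 , - 4*sqrt( 6 ) /3, - 2,sqrt( 10)/10,1/pi, 1 , 2.29, E, sqrt(10),  sqrt( 13),sqrt( 15 ), 7*sqrt( 19)]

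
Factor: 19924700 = 2^2*5^2*199247^1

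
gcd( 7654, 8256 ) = 86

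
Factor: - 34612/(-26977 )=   2^2 * 17^1*53^( - 1 ) = 68/53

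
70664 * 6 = 423984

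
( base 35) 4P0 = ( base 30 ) 6CF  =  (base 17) 12GC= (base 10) 5775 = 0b1011010001111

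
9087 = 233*39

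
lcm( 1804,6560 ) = 72160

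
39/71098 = 39/71098 =0.00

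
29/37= 29/37 = 0.78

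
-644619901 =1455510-646075411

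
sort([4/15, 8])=[4/15, 8 ] 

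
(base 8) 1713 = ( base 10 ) 971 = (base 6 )4255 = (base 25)1dl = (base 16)3cb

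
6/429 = 2/143 = 0.01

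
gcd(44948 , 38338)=1322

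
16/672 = 1/42 = 0.02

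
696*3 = 2088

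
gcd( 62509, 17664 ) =1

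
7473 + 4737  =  12210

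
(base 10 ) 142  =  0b10001110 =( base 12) BA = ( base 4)2032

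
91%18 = 1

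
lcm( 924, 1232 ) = 3696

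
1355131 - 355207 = 999924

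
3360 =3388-28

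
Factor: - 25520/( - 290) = 88 = 2^3*11^1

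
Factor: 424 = 2^3*53^1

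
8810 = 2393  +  6417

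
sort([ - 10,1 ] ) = [-10, 1]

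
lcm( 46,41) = 1886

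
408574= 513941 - 105367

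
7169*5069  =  36339661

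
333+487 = 820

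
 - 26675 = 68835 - 95510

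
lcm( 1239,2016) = 118944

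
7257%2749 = 1759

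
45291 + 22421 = 67712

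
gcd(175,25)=25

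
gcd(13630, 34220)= 290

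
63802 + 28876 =92678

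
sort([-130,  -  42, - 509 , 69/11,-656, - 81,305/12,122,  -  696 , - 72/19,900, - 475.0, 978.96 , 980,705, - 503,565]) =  [ - 696,  -  656,-509, - 503, - 475.0, - 130, - 81,-42, - 72/19,69/11, 305/12,122,565  ,  705,900,978.96, 980] 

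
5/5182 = 5/5182 = 0.00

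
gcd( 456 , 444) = 12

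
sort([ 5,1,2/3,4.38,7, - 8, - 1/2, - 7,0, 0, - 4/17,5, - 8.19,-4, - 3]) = [ - 8.19, - 8, - 7, - 4, - 3,  -  1/2,-4/17, 0, 0,  2/3,1,4.38,5, 5,7 ] 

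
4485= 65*69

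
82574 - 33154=49420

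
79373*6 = 476238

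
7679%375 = 179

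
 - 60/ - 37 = 60/37 = 1.62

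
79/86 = 79/86 = 0.92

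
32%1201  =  32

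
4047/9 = 449 + 2/3 = 449.67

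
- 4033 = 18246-22279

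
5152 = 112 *46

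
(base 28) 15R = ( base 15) 436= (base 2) 1110110111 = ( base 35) R6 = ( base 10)951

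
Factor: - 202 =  - 2^1*101^1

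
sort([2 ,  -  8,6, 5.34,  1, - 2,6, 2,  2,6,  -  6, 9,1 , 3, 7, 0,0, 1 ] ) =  [  -  8, - 6, - 2 , 0, 0, 1,  1,  1,  2, 2 , 2, 3 , 5.34, 6, 6,6,7, 9] 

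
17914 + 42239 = 60153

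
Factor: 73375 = 5^3* 587^1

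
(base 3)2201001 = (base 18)61A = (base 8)3664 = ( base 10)1972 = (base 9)2631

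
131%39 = 14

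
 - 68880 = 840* ( - 82 )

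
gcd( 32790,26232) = 6558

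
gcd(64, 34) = 2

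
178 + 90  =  268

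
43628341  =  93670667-50042326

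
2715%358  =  209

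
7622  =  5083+2539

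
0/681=0 = 0.00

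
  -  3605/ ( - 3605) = 1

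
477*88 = 41976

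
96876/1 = 96876 = 96876.00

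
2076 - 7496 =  - 5420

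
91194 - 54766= 36428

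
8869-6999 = 1870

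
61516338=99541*618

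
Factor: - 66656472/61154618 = -33328236/30577309 = - 2^2*3^1 * 7^( -1)*2777353^1*4368187^( - 1)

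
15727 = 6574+9153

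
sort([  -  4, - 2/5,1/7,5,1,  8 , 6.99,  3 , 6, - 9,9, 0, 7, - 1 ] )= [ - 9,  -  4, - 1, - 2/5, 0,1/7,1,3, 5, 6,6.99,7,8, 9]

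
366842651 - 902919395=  - 536076744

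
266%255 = 11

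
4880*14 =68320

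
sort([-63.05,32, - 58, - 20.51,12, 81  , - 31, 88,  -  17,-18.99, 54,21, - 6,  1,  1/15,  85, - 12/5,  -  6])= [ - 63.05,  -  58, - 31, - 20.51,-18.99, - 17, -6,-6,-12/5, 1/15,1,12, 21,32, 54, 81,85 , 88 ]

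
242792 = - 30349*( - 8)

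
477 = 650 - 173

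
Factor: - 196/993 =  - 2^2*3^( - 1)*7^2 * 331^ ( - 1)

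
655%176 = 127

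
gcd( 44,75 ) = 1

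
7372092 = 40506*182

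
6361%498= 385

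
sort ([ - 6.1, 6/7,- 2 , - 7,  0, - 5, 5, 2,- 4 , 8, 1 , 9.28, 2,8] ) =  [ - 7 , - 6.1,-5 , - 4, - 2 , 0, 6/7, 1, 2, 2 , 5, 8, 8,  9.28]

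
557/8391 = 557/8391  =  0.07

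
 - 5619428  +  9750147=4130719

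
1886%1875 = 11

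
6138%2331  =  1476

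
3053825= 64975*47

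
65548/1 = 65548 = 65548.00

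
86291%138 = 41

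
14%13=1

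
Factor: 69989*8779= 614433431 = 17^1 * 23^1*179^1*8779^1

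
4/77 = 4/77 = 0.05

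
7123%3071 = 981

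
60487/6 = 10081 + 1/6 = 10081.17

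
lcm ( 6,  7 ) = 42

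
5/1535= 1/307 = 0.00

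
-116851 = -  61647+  - 55204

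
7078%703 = 48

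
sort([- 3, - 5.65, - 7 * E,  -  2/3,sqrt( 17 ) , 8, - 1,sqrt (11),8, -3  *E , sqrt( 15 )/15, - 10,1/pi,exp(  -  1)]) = [ - 7*E,  -  10, - 3*E, - 5.65, - 3, - 1,-2/3,sqrt(15) /15,  1/pi,exp( - 1),sqrt( 11 ),sqrt( 17),8,8 ]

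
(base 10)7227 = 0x1c3b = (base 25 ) be2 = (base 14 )28C3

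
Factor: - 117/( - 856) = 2^( - 3)*3^2*13^1*107^( - 1 )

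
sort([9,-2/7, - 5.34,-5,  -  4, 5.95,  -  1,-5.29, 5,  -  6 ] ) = [-6, - 5.34, - 5.29,  -  5, - 4,-1,-2/7,5, 5.95, 9 ]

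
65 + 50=115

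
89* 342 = 30438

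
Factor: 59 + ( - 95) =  - 2^2*3^2 = - 36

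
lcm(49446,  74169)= 148338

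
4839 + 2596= 7435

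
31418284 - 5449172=25969112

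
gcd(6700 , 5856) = 4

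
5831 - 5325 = 506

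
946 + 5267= 6213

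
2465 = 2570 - 105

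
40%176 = 40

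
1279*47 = 60113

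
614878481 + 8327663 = 623206144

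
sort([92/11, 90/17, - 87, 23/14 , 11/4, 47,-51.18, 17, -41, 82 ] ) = [ -87, - 51.18, - 41,23/14,11/4,90/17,92/11, 17, 47, 82] 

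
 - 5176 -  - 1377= - 3799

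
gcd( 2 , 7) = 1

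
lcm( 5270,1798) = 152830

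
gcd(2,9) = 1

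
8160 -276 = 7884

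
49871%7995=1901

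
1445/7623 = 1445/7623 =0.19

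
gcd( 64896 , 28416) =384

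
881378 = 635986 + 245392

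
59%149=59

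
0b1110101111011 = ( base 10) 7547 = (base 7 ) 31001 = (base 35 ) 65M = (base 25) C1M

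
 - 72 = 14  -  86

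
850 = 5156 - 4306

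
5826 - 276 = 5550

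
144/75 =1 + 23/25 = 1.92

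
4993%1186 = 249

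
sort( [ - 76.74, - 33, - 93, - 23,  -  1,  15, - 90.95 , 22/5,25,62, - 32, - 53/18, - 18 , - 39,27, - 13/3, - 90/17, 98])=[ - 93,-90.95 , - 76.74, - 39, - 33, - 32, - 23, - 18,  -  90/17,-13/3, - 53/18, -1,  22/5,15, 25 , 27, 62, 98] 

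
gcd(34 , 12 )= 2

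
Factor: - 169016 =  - 2^3*37^1*  571^1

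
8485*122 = 1035170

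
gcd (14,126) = 14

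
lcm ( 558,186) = 558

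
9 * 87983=791847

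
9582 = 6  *1597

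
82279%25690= 5209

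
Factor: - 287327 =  -287327^1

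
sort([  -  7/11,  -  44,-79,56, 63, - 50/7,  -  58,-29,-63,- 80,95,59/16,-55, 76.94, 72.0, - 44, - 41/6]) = [ - 80, - 79, - 63 , - 58,  -  55, - 44, - 44,  -  29, - 50/7, - 41/6, - 7/11,59/16, 56, 63,72.0,76.94,95]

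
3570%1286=998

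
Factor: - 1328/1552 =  - 83^1 * 97^(  -  1 ) =-83/97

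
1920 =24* 80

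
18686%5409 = 2459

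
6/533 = 6/533 = 0.01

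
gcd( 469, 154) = 7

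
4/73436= 1/18359   =  0.00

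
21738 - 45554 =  - 23816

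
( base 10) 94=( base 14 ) 6a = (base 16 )5E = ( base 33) 2s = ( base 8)136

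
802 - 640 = 162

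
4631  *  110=509410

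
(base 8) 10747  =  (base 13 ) 2117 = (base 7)16235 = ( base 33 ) 46T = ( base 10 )4583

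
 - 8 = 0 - 8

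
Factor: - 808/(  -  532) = 202/133 = 2^1*7^( - 1 )*19^( - 1)*101^1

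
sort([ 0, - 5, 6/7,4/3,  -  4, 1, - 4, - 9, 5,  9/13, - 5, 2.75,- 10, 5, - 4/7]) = [- 10 , -9, - 5,-5,-4,-4, -4/7,0 , 9/13, 6/7,1, 4/3, 2.75, 5, 5 ]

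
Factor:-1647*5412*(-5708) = 50878623312 =2^4*3^4*11^1*41^1*61^1 *1427^1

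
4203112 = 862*4876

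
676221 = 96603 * 7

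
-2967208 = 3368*( - 881)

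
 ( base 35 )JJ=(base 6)3100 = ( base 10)684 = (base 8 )1254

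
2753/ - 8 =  - 345+ 7/8 = - 344.12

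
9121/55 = 9121/55=165.84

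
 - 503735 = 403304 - 907039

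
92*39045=3592140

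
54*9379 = 506466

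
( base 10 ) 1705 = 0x6a9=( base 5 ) 23310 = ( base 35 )1dp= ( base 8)3251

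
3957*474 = 1875618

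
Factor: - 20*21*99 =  - 41580  =  - 2^2*3^3*5^1*7^1*11^1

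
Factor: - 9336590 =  - 2^1* 5^1 * 43^1*21713^1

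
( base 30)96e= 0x2066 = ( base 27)ba5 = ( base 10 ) 8294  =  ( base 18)17AE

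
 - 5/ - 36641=5/36641  =  0.00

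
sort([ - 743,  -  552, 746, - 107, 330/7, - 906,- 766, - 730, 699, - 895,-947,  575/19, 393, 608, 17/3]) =[ - 947,- 906 , - 895 , - 766, - 743, - 730, - 552  , - 107,17/3, 575/19 , 330/7, 393, 608, 699,746]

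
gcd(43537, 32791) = 1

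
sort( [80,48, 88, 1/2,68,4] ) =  [1/2, 4, 48 , 68, 80,88 ] 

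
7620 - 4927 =2693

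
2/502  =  1/251= 0.00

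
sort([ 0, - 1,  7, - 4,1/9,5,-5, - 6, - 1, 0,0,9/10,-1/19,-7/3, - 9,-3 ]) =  [ - 9, - 6, - 5, - 4 , - 3,  -  7/3, - 1, - 1, - 1/19,0,0, 0,1/9 , 9/10,5,7]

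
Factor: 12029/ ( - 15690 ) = - 2^( - 1 )*3^( - 1)*5^( - 1 )* 23^1= - 23/30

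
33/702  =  11/234 = 0.05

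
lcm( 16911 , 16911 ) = 16911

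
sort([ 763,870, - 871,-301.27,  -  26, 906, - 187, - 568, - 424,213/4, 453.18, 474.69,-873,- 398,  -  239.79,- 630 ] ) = [ - 873,- 871,-630, - 568,  -  424, - 398, - 301.27, - 239.79,-187, - 26,213/4,453.18,474.69,763, 870, 906] 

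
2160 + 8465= 10625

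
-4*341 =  - 1364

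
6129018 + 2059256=8188274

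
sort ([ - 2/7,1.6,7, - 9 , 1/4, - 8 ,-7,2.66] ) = [- 9, - 8 , -7, - 2/7,1/4, 1.6,  2.66,7]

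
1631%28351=1631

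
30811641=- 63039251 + 93850892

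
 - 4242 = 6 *( - 707)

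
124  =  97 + 27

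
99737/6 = 99737/6= 16622.83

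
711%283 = 145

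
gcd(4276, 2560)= 4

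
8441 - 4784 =3657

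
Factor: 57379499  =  107^1* 263^1*2039^1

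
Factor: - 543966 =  - 2^1*3^1 * 17^1 * 5333^1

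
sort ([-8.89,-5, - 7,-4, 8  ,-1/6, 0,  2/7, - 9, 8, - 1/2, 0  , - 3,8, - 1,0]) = [-9, - 8.89, - 7 , - 5, - 4,-3, -1,-1/2, - 1/6, 0, 0, 0, 2/7,8,8, 8]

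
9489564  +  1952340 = 11441904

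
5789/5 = 5789/5 = 1157.80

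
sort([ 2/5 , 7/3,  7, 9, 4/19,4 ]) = [ 4/19 , 2/5,7/3,4,7,9 ]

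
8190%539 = 105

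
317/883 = 317/883 = 0.36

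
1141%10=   1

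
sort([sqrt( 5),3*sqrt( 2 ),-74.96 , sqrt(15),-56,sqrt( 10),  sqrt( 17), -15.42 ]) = [ - 74.96, - 56 , - 15.42,sqrt(5 ), sqrt( 10), sqrt( 15 ), sqrt( 17 ) , 3 * sqrt(2 )]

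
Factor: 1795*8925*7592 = 2^3 * 3^1*5^3*7^1*13^1*17^1*73^1*359^1 = 121626687000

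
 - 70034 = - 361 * 194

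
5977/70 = 5977/70 = 85.39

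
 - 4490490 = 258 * (  -  17405 ) 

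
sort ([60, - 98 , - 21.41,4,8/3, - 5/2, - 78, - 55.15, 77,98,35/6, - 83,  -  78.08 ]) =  [ - 98, - 83, - 78.08, - 78,- 55.15, - 21.41 , - 5/2,8/3,4,  35/6,60,77, 98]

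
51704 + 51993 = 103697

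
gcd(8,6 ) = 2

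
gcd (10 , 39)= 1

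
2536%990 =556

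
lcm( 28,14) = 28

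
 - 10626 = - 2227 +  - 8399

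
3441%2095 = 1346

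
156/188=39/47= 0.83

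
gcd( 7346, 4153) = 1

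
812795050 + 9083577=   821878627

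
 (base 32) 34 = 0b1100100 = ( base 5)400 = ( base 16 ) 64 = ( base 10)100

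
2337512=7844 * 298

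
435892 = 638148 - 202256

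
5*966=4830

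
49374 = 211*234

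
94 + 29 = 123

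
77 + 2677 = 2754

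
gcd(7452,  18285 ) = 69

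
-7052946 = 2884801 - 9937747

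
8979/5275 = 1 + 3704/5275 = 1.70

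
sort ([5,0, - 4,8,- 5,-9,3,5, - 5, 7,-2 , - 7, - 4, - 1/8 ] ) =[ - 9, - 7, - 5,  -  5, - 4, - 4,  -  2,- 1/8,0,3,5,  5,7, 8 ] 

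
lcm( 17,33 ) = 561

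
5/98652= 5/98652 =0.00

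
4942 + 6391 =11333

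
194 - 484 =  - 290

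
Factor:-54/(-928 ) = 2^( - 4 ) *3^3*29^( - 1) = 27/464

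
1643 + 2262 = 3905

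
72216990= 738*97855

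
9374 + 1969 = 11343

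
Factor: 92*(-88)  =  -8096  =  -2^5*11^1*23^1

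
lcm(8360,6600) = 125400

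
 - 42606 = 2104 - 44710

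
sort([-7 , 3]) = [ -7,3]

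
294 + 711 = 1005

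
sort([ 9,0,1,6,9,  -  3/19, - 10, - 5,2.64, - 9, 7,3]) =[ - 10, -9, -5, - 3/19 , 0 , 1,  2.64, 3,6,7,9,9 ] 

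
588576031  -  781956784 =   -  193380753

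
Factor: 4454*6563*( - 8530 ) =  - 249345565060 =- 2^2 * 5^1*17^1*131^1*853^1 * 6563^1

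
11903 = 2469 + 9434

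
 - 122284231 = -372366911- - 250082680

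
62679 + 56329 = 119008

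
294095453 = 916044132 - 621948679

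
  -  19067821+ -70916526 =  - 89984347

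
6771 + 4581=11352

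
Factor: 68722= 2^1*34361^1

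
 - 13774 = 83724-97498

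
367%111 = 34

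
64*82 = 5248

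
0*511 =0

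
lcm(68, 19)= 1292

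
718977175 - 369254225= 349722950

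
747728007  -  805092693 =-57364686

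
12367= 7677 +4690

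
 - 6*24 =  - 144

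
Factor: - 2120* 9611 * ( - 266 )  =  5419835120  =  2^4*5^1 * 7^2*19^1 * 53^1 *1373^1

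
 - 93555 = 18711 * ( - 5)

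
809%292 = 225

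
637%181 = 94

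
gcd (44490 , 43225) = 5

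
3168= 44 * 72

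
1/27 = 1/27=0.04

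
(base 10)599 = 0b1001010111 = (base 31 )JA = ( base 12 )41B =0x257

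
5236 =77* 68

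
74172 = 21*3532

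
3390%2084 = 1306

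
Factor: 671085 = 3^4*5^1*1657^1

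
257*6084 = 1563588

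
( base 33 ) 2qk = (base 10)3056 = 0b101111110000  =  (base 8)5760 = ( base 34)2LU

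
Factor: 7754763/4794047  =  3^1 * 47^(-1 )*1297^1*1993^1*102001^( - 1)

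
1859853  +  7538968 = 9398821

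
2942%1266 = 410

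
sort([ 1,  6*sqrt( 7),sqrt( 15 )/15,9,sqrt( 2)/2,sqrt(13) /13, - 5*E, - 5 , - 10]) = [ - 5 * E, - 10, - 5,sqrt(15 )/15,sqrt( 13)/13,  sqrt( 2 )/2,1, 9,6 * sqrt( 7 )]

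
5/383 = 5/383 =0.01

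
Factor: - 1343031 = -3^1*447677^1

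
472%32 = 24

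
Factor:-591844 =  - 2^2*11^1*  13451^1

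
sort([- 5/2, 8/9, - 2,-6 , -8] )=[ - 8,  -  6, - 5/2, - 2,8/9]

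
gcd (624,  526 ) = 2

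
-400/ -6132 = 100/1533 = 0.07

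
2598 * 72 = 187056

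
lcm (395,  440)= 34760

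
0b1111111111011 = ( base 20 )1097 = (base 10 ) 8187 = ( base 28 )acb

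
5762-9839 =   -  4077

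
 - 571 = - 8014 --7443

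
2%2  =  0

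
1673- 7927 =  - 6254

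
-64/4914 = - 32/2457 = - 0.01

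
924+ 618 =1542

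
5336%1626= 458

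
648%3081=648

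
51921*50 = 2596050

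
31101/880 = 31101/880 =35.34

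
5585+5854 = 11439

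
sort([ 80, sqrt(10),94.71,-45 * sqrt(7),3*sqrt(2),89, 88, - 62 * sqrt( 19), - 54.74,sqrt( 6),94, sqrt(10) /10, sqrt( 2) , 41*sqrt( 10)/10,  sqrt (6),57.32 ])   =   [-62 * sqrt(  19), - 45*sqrt( 7), - 54.74, sqrt( 10 ) /10,sqrt(2 ),sqrt( 6),  sqrt ( 6 ),sqrt(10),3 *sqrt( 2) , 41 * sqrt(10 ) /10, 57.32,80,88, 89,94,94.71]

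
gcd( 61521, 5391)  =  3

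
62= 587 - 525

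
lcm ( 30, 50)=150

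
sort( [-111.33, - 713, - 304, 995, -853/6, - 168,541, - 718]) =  [ - 718, - 713, - 304,-168, - 853/6, - 111.33, 541,995 ]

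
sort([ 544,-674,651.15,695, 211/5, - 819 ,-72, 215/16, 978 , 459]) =[ - 819, - 674  , - 72, 215/16, 211/5, 459, 544, 651.15,695,978]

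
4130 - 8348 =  - 4218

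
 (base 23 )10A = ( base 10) 539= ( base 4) 20123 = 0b1000011011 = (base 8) 1033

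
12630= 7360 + 5270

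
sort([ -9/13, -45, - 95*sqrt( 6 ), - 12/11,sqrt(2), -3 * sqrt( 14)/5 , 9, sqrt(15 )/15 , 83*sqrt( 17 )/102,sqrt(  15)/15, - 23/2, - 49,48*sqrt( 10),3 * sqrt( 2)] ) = [ - 95* sqrt( 6),-49, - 45, - 23/2, - 3*sqrt( 14) /5,-12/11,-9/13,  sqrt (15)/15,sqrt( 15 ) /15, sqrt( 2),  83*sqrt( 17 ) /102,3 * sqrt( 2),9, 48*sqrt( 10) ]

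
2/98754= 1/49377 =0.00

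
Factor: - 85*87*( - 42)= 2^1*3^2*5^1*7^1*17^1*29^1 = 310590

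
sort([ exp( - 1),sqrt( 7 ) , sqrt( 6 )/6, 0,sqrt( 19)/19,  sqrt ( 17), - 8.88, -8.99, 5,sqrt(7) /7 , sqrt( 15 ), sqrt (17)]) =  [-8.99, - 8.88, 0,  sqrt( 19) /19,exp(-1), sqrt( 7 ) /7,sqrt( 6) /6, sqrt ( 7), sqrt(15),sqrt(17),sqrt (17),5 ]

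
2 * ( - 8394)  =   - 16788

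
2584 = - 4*( - 646 ) 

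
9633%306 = 147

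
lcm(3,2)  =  6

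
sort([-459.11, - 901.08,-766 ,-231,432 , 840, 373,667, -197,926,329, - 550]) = [ - 901.08,  -  766,-550, - 459.11, - 231, - 197,329, 373, 432,667, 840,926]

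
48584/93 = 48584/93 =522.41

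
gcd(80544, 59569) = 839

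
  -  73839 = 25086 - 98925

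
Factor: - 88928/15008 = -67^( - 1 )*397^1 = - 397/67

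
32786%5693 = 4321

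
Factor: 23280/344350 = 2^3*3^1*5^ (-1 ) * 71^( -1 ) = 24/355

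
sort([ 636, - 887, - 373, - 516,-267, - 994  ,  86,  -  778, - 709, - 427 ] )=[-994,-887,-778, - 709,-516,  -  427,  -  373, - 267 , 86,636 ] 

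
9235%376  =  211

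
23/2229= 23/2229 = 0.01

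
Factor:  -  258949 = - 258949^1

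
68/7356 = 17/1839 = 0.01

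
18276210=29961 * 610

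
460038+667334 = 1127372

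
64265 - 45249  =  19016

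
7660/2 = 3830 = 3830.00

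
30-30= 0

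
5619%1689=552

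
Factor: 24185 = 5^1*7^1* 691^1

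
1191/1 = 1191 = 1191.00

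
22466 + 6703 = 29169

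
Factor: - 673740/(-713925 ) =2^2*5^(- 1 )*167^( - 1) * 197^1 = 788/835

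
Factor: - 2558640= - 2^4*3^1*5^1*7^1*1523^1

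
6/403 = 6/403= 0.01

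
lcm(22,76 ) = 836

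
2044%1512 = 532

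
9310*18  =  167580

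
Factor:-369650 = -2^1*5^2*7393^1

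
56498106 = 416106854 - 359608748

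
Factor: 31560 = 2^3*3^1 * 5^1*263^1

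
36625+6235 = 42860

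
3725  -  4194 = -469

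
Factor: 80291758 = 2^1* 19^1*23^1*91867^1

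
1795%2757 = 1795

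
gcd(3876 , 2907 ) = 969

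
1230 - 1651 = - 421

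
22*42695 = 939290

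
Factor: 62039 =62039^1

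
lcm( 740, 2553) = 51060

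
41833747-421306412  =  - 379472665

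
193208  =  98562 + 94646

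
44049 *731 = 32199819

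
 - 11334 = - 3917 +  - 7417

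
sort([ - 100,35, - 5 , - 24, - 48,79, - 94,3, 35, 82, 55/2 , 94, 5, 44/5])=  [ - 100,- 94, - 48, - 24, - 5,  3, 5, 44/5, 55/2, 35, 35,79,  82,94]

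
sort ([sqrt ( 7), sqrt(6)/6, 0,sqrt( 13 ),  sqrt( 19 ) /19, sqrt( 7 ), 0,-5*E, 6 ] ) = [ - 5 *E,0, 0, sqrt(19)/19, sqrt(6)/6, sqrt(7),sqrt( 7), sqrt( 13), 6] 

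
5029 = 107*47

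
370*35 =12950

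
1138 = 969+169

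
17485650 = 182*96075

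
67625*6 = 405750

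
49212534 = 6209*7926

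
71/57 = 1 + 14/57 = 1.25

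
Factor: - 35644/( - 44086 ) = 38/47= 2^1*19^1*47^( - 1)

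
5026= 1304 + 3722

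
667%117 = 82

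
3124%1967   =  1157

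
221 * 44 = 9724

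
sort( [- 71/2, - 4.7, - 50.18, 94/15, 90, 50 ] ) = [ - 50.18, - 71/2 , - 4.7, 94/15, 50,90]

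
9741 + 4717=14458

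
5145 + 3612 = 8757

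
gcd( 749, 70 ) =7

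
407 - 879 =  -  472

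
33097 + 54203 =87300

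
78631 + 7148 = 85779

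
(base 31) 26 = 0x44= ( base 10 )68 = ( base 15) 48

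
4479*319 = 1428801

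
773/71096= 773/71096 = 0.01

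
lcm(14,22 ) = 154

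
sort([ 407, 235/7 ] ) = [235/7, 407 ]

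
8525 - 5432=3093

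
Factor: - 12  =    -  2^2*3^1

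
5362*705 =3780210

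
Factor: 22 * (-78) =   -  1716  =  -2^2*3^1*11^1 * 13^1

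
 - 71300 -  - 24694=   -  46606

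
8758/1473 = 8758/1473= 5.95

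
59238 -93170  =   - 33932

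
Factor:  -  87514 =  -2^1*7^2*19^1*47^1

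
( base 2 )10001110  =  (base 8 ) 216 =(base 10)142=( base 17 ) 86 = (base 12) ba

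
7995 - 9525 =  - 1530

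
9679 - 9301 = 378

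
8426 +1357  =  9783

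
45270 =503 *90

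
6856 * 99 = 678744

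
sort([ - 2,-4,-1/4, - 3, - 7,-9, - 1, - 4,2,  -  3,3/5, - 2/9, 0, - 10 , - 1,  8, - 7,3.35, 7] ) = [ - 10, - 9, - 7, - 7, - 4,  -  4, - 3, - 3, - 2, - 1, - 1,-1/4 ,-2/9,0 , 3/5,2,3.35,7,8 ]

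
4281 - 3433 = 848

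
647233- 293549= 353684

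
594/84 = 7 + 1/14 = 7.07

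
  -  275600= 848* ( - 325) 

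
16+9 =25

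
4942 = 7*706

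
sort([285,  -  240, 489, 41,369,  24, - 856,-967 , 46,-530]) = [-967, -856,-530, - 240, 24, 41, 46,285, 369,489 ]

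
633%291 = 51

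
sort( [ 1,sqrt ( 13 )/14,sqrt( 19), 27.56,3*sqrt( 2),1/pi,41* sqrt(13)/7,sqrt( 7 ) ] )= [sqrt( 13 )/14,1/pi,1,sqrt ( 7),3*sqrt(2),sqrt ( 19 ), 41*sqrt ( 13) /7,27.56]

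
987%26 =25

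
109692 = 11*9972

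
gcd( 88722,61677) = 9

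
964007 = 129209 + 834798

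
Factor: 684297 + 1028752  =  1713049 =13^1*313^1*421^1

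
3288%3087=201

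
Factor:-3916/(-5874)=2^1*3^(  -  1) = 2/3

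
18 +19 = 37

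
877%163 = 62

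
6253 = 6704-451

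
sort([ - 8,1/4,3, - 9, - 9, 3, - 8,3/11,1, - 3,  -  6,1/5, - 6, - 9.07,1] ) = [ - 9.07, - 9,  -  9, - 8, -8, - 6, - 6, -3,1/5, 1/4,3/11,1, 1, 3, 3]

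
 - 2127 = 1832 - 3959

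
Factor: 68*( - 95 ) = -2^2*5^1*17^1*19^1 = - 6460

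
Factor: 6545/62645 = 7/67 = 7^1*67^( - 1 )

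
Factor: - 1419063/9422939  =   - 3^1*23^( - 1 )* 409693^ ( - 1)*473021^1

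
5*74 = 370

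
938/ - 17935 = - 1 +16997/17935 = - 0.05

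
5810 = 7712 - 1902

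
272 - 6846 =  - 6574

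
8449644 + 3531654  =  11981298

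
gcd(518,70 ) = 14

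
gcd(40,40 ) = 40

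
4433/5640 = 4433/5640 = 0.79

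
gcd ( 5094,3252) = 6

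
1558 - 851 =707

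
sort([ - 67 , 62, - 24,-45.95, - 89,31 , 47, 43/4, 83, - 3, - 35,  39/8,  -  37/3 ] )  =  [ - 89,-67, - 45.95, - 35, - 24, - 37/3, - 3, 39/8, 43/4, 31,47,62, 83 ] 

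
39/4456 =39/4456 = 0.01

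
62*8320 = 515840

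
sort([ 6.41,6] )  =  [ 6, 6.41]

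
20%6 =2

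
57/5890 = 3/310 = 0.01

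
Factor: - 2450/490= - 5^1 = - 5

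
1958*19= 37202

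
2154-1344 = 810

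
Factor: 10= 2^1*5^1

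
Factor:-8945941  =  -19^2*24781^1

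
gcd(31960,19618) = 34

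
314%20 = 14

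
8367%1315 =477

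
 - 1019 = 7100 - 8119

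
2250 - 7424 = - 5174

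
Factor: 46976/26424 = 16/9 = 2^4*3^( - 2)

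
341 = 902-561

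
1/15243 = 1/15243 = 0.00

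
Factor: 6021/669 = 3^2 = 9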